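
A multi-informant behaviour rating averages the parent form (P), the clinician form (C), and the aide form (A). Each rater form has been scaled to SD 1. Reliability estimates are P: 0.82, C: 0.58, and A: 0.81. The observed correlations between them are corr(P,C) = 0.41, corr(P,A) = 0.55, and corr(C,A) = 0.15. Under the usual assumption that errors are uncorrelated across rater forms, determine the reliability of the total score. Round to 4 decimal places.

0.8487

Var(P+C+A) = 3 + 2·[0.41 + 0.55 + 0.15] = 3 + 2.22 = 5.22.
Because errors are independent across components, Cov(Tᵢ,Tⱼ) = Cov(Xᵢ,Xⱼ); the off-diagonal part of the true-score variance is the same as above.
True-score variance = [0.82 + 0.58 + 0.81] + 2.22 = 2.21 + 2.22 = 4.43.
Reliability = 4.43 / 5.22 = 0.8487.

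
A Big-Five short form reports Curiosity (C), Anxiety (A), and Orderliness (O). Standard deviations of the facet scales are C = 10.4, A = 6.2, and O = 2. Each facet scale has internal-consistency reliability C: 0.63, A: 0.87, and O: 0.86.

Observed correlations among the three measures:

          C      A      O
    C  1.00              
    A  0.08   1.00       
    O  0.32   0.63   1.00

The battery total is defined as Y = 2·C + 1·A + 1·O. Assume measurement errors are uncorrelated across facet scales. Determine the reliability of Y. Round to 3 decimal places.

Var(Y) = 2²·10.4² + 6.2² + 2² + 2·[2·10.4·6.2·0.08 + 2·10.4·2·0.32 + 6.2·2·0.63] = 475.08 + 62.8816 = 537.962.
Under uncorrelated errors the observed covariances equal the true-score covariances, so only the own-variance terms attenuate.
True-score variance = [2²·10.4²·0.63 + 6.2²·0.87 + 2²·0.86] + 62.8816 = 309.446 + 62.8816 = 372.328.
Reliability = 372.328 / 537.962 = 0.692.

0.692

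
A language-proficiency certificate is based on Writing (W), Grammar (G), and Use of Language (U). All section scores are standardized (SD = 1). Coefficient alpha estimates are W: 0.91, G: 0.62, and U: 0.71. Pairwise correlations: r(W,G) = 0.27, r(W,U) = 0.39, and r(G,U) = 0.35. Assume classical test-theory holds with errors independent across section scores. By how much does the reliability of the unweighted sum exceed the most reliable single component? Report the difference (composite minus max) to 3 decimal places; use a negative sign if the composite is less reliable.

-0.061

Var(sum) = 3 + 2.02 = 5.02; true-score variance = 2.24 + 2.02 = 4.26; composite reliability = 0.8486.
Max component reliability = 0.9100.
Difference = 0.8486 − 0.9100 = -0.061.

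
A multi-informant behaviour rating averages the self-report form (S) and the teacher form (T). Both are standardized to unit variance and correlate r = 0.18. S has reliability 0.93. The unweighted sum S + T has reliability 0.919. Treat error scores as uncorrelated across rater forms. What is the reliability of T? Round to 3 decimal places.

0.879

Var(S+T) = 2 + 2·0.18 = 2.360.
True-score variance = ρ_S + ρ_T + 2·0.18, so 0.919 = (0.93 + ρ_T + 0.36) / 2.360.
ρ_T = 0.919·2.360 − 0.93 − 0.36 = 0.879.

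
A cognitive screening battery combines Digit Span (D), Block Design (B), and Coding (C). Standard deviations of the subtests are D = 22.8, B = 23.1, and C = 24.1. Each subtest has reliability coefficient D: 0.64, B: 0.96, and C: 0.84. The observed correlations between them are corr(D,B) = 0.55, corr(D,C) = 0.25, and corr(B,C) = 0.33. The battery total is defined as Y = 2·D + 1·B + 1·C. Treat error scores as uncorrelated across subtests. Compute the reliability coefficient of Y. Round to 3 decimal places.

Var(Y) = 2²·22.8² + 23.1² + 24.1² + 2·[2·22.8·23.1·0.55 + 2·22.8·24.1·0.25 + 23.1·24.1·0.33] = 3193.78 + 2075.6 = 5269.38.
Because errors are independent across components, Cov(Tᵢ,Tⱼ) = Cov(Xᵢ,Xⱼ); the off-diagonal part of the true-score variance is the same as above.
True-score variance = [2²·22.8²·0.64 + 23.1²·0.96 + 24.1²·0.84] + 2075.6 = 2330.94 + 2075.6 = 4406.54.
Reliability = 4406.54 / 5269.38 = 0.836.

0.836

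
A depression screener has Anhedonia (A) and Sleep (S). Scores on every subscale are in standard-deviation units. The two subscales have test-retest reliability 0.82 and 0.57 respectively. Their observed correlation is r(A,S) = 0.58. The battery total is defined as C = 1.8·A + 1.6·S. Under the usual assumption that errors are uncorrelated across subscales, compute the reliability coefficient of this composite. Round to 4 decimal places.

0.8158

Var(C) = 1.8² + 1.6² + 2·[2.88·0.58] = 5.8 + 3.3408 = 9.1408.
Under uncorrelated errors the observed covariances equal the true-score covariances, so only the own-variance terms attenuate.
True-score variance = [1.8²·0.82 + 1.6²·0.57] + 3.3408 = 4.116 + 3.3408 = 7.4568.
Reliability = 7.4568 / 9.1408 = 0.8158.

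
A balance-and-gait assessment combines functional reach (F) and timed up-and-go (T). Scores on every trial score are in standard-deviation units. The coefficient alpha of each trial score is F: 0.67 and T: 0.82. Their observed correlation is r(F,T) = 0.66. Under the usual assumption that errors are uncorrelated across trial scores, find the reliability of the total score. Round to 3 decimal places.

Var(F+T) = 2 + 2·[0.66] = 2 + 1.32 = 3.32.
Under uncorrelated errors the observed covariances equal the true-score covariances, so only the own-variance terms attenuate.
True-score variance = [0.67 + 0.82] + 1.32 = 1.49 + 1.32 = 2.81.
Reliability = 2.81 / 3.32 = 0.846.

0.846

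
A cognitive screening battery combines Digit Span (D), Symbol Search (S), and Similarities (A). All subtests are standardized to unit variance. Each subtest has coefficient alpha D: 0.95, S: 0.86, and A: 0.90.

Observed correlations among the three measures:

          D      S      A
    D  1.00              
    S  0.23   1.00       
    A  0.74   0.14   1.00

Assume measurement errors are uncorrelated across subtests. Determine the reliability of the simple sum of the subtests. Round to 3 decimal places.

Var(D+S+A) = 3 + 2·[0.23 + 0.74 + 0.14] = 3 + 2.22 = 5.22.
With uncorrelated errors the cross-covariances are all true-score covariance, so they carry over unchanged; only the diagonal terms shrink to ρᵢσᵢ².
True-score variance = [0.95 + 0.86 + 0.90] + 2.22 = 2.71 + 2.22 = 4.93.
Reliability = 4.93 / 5.22 = 0.944.

0.944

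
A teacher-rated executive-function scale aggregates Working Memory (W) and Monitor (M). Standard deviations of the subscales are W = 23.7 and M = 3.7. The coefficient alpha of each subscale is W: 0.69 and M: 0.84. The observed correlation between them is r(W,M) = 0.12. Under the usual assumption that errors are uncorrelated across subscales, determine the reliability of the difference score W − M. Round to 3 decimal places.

0.682

Var(W−M) = 23.7² + 3.7² − 2·23.7·3.7·0.12 = 575.38 − 21.0456 = 554.334.
With uncorrelated errors the cross-covariances are all true-score covariance, so they carry over unchanged; only the diagonal terms shrink to ρᵢσᵢ².
True-score variance = [23.7²·0.69 + 3.7²·0.84] − 21.0456 = 399.066 − 21.0456 = 378.02.
Reliability = 378.02 / 554.334 = 0.682.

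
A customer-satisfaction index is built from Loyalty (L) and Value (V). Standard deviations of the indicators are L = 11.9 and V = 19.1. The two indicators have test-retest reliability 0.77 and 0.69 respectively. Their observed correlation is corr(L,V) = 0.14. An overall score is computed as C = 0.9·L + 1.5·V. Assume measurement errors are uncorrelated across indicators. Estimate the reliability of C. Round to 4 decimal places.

Var(C) = 0.9²·11.9² + 1.5²·19.1² + 2·[1.35·11.9·19.1·0.14] = 935.527 + 85.9156 = 1021.44.
Because errors are independent across components, Cov(Tᵢ,Tⱼ) = Cov(Xᵢ,Xⱼ); the off-diagonal part of the true-score variance is the same as above.
True-score variance = [0.9²·11.9²·0.77 + 1.5²·19.1²·0.69] + 85.9156 = 654.69 + 85.9156 = 740.605.
Reliability = 740.605 / 1021.44 = 0.7251.

0.7251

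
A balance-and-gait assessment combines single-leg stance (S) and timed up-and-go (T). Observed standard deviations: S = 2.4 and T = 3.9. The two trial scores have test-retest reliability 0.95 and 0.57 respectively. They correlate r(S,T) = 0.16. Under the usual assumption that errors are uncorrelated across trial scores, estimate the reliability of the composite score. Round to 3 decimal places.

Var(S+T) = 2.4² + 3.9² + 2·[2.4·3.9·0.16] = 20.97 + 2.9952 = 23.9652.
Under uncorrelated errors the observed covariances equal the true-score covariances, so only the own-variance terms attenuate.
True-score variance = [2.4²·0.95 + 3.9²·0.57] + 2.9952 = 14.1417 + 2.9952 = 17.1369.
Reliability = 17.1369 / 23.9652 = 0.715.

0.715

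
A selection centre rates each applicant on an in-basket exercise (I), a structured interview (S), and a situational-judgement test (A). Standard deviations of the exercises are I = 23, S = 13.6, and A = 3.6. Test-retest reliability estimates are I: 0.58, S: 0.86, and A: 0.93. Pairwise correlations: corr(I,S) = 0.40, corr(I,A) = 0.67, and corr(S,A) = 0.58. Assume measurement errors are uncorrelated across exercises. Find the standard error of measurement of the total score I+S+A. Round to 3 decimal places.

15.779

Var(total) = 726.92 + 417.986 = 1144.91.
True-score variance = 477.938 + 417.986 = 895.924, so reliability = 0.7825.
Error variance = 1144.91 − 895.924 = 248.982; SEM = √248.982 = 15.779.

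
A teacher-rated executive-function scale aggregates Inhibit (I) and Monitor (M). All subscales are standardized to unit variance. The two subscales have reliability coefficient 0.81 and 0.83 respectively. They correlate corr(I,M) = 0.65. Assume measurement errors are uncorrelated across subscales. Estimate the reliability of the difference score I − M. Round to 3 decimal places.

0.486

Var(I−M) = 1 + 1 − 2·0.65 = 2 − 1.3 = 0.7.
Because errors are independent across components, Cov(Tᵢ,Tⱼ) = Cov(Xᵢ,Xⱼ); the off-diagonal part of the true-score variance is the same as above.
True-score variance = [0.81 + 0.83] − 1.3 = 1.64 − 1.3 = 0.34.
Reliability = 0.34 / 0.7 = 0.486.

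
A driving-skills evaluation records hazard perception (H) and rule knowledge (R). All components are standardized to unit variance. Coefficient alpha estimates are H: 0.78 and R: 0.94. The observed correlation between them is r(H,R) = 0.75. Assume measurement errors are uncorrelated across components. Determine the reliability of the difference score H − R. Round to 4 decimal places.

Var(H−R) = 1 + 1 − 2·0.75 = 2 − 1.5 = 0.5.
Because errors are independent across components, Cov(Tᵢ,Tⱼ) = Cov(Xᵢ,Xⱼ); the off-diagonal part of the true-score variance is the same as above.
True-score variance = [0.78 + 0.94] − 1.5 = 1.72 − 1.5 = 0.22.
Reliability = 0.22 / 0.5 = 0.4400.

0.4400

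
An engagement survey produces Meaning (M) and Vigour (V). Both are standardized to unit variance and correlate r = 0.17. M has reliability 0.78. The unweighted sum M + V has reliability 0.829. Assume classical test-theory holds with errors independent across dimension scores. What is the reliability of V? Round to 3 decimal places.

Var(M+V) = 2 + 2·0.17 = 2.340.
True-score variance = ρ_M + ρ_V + 2·0.17, so 0.829 = (0.78 + ρ_V + 0.34) / 2.340.
ρ_V = 0.829·2.340 − 0.78 − 0.34 = 0.820.

0.820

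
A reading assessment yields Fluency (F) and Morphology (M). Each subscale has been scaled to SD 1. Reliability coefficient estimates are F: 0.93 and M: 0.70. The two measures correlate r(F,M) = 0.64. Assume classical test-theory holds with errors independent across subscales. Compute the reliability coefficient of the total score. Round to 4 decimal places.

Var(F+M) = 2 + 2·[0.64] = 2 + 1.28 = 3.28.
Under uncorrelated errors the observed covariances equal the true-score covariances, so only the own-variance terms attenuate.
True-score variance = [0.93 + 0.70] + 1.28 = 1.63 + 1.28 = 2.91.
Reliability = 2.91 / 3.28 = 0.8872.

0.8872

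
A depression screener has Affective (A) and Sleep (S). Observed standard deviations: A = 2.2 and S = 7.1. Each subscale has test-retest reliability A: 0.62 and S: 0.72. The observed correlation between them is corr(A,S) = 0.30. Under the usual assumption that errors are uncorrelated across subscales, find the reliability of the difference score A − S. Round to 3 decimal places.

0.652

Var(A−S) = 2.2² + 7.1² − 2·2.2·7.1·0.30 = 55.25 − 9.372 = 45.878.
Because errors are independent across components, Cov(Tᵢ,Tⱼ) = Cov(Xᵢ,Xⱼ); the off-diagonal part of the true-score variance is the same as above.
True-score variance = [2.2²·0.62 + 7.1²·0.72] − 9.372 = 39.296 − 9.372 = 29.924.
Reliability = 29.924 / 45.878 = 0.652.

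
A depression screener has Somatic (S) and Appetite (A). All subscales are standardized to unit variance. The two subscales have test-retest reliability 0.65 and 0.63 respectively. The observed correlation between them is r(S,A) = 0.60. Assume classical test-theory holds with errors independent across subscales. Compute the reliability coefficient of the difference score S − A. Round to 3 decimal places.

Var(S−A) = 1 + 1 − 2·0.60 = 2 − 1.2 = 0.8.
With uncorrelated errors the cross-covariances are all true-score covariance, so they carry over unchanged; only the diagonal terms shrink to ρᵢσᵢ².
True-score variance = [0.65 + 0.63] − 1.2 = 1.28 − 1.2 = 0.08.
Reliability = 0.08 / 0.8 = 0.100.

0.100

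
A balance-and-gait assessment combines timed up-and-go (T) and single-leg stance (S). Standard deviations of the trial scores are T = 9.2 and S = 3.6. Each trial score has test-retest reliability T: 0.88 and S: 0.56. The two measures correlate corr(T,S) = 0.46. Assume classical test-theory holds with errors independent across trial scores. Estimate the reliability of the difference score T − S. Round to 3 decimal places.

Var(T−S) = 9.2² + 3.6² − 2·9.2·3.6·0.46 = 97.6 − 30.4704 = 67.1296.
With uncorrelated errors the cross-covariances are all true-score covariance, so they carry over unchanged; only the diagonal terms shrink to ρᵢσᵢ².
True-score variance = [9.2²·0.88 + 3.6²·0.56] − 30.4704 = 81.7408 − 30.4704 = 51.2704.
Reliability = 51.2704 / 67.1296 = 0.764.

0.764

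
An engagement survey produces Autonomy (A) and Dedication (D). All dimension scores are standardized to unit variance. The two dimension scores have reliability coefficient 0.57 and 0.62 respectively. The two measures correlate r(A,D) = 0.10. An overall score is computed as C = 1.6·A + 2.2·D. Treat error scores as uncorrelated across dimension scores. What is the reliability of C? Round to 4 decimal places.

Var(C) = 1.6² + 2.2² + 2·[3.52·0.10] = 7.4 + 0.704 = 8.104.
With uncorrelated errors the cross-covariances are all true-score covariance, so they carry over unchanged; only the diagonal terms shrink to ρᵢσᵢ².
True-score variance = [1.6²·0.57 + 2.2²·0.62] + 0.704 = 4.46 + 0.704 = 5.164.
Reliability = 5.164 / 8.104 = 0.6372.

0.6372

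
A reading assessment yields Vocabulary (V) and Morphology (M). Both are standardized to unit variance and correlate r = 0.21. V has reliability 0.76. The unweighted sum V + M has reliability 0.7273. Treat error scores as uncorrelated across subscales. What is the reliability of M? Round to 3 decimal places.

0.580

Var(V+M) = 2 + 2·0.21 = 2.420.
True-score variance = ρ_V + ρ_M + 2·0.21, so 0.7273 = (0.76 + ρ_M + 0.42) / 2.420.
ρ_M = 0.7273·2.420 − 0.76 − 0.42 = 0.580.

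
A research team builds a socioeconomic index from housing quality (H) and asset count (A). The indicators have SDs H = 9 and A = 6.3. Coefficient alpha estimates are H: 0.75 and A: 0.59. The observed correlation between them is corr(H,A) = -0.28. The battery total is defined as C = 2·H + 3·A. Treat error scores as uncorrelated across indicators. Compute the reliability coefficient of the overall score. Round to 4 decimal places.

0.5365

Var(C) = 2²·9² + 3²·6.3² + 2·[6·9·6.3·(-0.28)] = 681.21 − 190.512 = 490.698.
Under uncorrelated errors the observed covariances equal the true-score covariances, so only the own-variance terms attenuate.
True-score variance = [2²·9²·0.75 + 3²·6.3²·0.59] − 190.512 = 453.754 − 190.512 = 263.242.
Reliability = 263.242 / 490.698 = 0.5365.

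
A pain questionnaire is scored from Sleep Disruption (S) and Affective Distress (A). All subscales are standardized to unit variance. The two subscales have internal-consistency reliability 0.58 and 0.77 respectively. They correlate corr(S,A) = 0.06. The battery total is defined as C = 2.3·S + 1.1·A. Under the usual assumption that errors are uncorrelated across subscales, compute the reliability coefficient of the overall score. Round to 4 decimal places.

Var(C) = 2.3² + 1.1² + 2·[2.53·0.06] = 6.5 + 0.3036 = 6.8036.
Because errors are independent across components, Cov(Tᵢ,Tⱼ) = Cov(Xᵢ,Xⱼ); the off-diagonal part of the true-score variance is the same as above.
True-score variance = [2.3²·0.58 + 1.1²·0.77] + 0.3036 = 3.9999 + 0.3036 = 4.3035.
Reliability = 4.3035 / 6.8036 = 0.6325.

0.6325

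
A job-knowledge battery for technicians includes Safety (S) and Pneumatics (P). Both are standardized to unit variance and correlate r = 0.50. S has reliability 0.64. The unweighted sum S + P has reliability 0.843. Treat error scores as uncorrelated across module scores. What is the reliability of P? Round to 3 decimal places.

0.889

Var(S+P) = 2 + 2·0.50 = 3.000.
True-score variance = ρ_S + ρ_P + 2·0.50, so 0.843 = (0.64 + ρ_P + 1.00) / 3.000.
ρ_P = 0.843·3.000 − 0.64 − 1.00 = 0.889.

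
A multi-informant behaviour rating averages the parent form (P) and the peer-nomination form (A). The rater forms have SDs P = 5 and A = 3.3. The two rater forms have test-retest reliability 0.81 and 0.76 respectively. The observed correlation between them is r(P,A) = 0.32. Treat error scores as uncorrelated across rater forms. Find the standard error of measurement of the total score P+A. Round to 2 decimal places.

2.71

Var(total) = 35.89 + 10.56 = 46.45.
True-score variance = 28.5264 + 10.56 = 39.0864, so reliability = 0.8415.
Error variance = 46.45 − 39.0864 = 7.3636; SEM = √7.3636 = 2.71.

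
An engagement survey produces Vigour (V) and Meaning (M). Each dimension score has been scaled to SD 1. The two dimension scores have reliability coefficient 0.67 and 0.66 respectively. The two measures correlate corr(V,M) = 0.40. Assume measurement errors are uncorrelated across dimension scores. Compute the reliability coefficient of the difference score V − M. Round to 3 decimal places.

Var(V−M) = 1 + 1 − 2·0.40 = 2 − 0.8 = 1.2.
Under uncorrelated errors the observed covariances equal the true-score covariances, so only the own-variance terms attenuate.
True-score variance = [0.67 + 0.66] − 0.8 = 1.33 − 0.8 = 0.53.
Reliability = 0.53 / 1.2 = 0.442.

0.442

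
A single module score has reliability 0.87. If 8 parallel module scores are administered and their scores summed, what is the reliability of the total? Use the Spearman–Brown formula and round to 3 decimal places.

ρ_k = kρ / (1 + (k−1)ρ) = 8·0.87 / (1 + 7·0.87) = 6.960 / 7.090 = 0.982.

0.982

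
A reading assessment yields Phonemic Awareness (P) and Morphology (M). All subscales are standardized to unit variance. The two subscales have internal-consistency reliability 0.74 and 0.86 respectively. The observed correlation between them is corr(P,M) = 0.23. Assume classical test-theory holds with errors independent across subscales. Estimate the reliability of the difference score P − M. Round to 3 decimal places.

Var(P−M) = 1 + 1 − 2·0.23 = 2 − 0.46 = 1.54.
Because errors are independent across components, Cov(Tᵢ,Tⱼ) = Cov(Xᵢ,Xⱼ); the off-diagonal part of the true-score variance is the same as above.
True-score variance = [0.74 + 0.86] − 0.46 = 1.6 − 0.46 = 1.14.
Reliability = 1.14 / 1.54 = 0.740.

0.740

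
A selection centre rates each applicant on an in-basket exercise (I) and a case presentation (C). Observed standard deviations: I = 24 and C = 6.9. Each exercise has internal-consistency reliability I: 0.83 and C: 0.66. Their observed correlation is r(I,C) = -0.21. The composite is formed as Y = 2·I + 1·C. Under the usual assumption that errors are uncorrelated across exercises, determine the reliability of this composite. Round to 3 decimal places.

Var(Y) = 2²·24² + 6.9² + 2·[2·24·6.9·(-0.21)] = 2351.61 − 139.104 = 2212.51.
With uncorrelated errors the cross-covariances are all true-score covariance, so they carry over unchanged; only the diagonal terms shrink to ρᵢσᵢ².
True-score variance = [2²·24²·0.83 + 6.9²·0.66] − 139.104 = 1943.74 − 139.104 = 1804.64.
Reliability = 1804.64 / 2212.51 = 0.816.

0.816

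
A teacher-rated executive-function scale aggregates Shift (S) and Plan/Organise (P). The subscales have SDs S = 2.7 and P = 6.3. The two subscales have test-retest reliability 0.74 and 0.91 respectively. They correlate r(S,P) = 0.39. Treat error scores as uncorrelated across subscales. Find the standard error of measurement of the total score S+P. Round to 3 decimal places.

Var(total) = 46.98 + 13.2678 = 60.2478.
True-score variance = 41.5125 + 13.2678 = 54.7803, so reliability = 0.9092.
Error variance = 60.2478 − 54.7803 = 5.4675; SEM = √5.4675 = 2.338.

2.338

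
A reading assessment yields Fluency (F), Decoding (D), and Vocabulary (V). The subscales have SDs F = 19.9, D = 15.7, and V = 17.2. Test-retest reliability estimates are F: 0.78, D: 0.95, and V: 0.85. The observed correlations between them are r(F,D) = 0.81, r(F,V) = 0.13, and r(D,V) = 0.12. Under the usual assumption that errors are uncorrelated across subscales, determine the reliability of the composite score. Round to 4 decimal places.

Var(F+D+V) = 19.9² + 15.7² + 17.2² + 2·[19.9·15.7·0.81 + 19.9·17.2·0.13 + 15.7·17.2·0.12] = 938.34 + 659.939 = 1598.28.
With uncorrelated errors the cross-covariances are all true-score covariance, so they carry over unchanged; only the diagonal terms shrink to ρᵢσᵢ².
True-score variance = [19.9²·0.78 + 15.7²·0.95 + 17.2²·0.85] + 659.939 = 794.517 + 659.939 = 1454.46.
Reliability = 1454.46 / 1598.28 = 0.9100.

0.9100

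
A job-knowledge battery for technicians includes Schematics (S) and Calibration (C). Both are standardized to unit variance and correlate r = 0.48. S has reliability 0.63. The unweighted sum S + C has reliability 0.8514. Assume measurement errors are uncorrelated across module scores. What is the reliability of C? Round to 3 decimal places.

Var(S+C) = 2 + 2·0.48 = 2.960.
True-score variance = ρ_S + ρ_C + 2·0.48, so 0.8514 = (0.63 + ρ_C + 0.96) / 2.960.
ρ_C = 0.8514·2.960 − 0.63 − 0.96 = 0.930.

0.930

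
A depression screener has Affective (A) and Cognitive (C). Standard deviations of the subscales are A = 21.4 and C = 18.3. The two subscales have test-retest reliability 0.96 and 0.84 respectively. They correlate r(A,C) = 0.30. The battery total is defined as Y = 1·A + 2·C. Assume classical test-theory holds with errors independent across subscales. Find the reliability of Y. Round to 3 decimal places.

Var(Y) = 21.4² + 2²·18.3² + 2·[2·21.4·18.3·0.30] = 1797.52 + 469.944 = 2267.46.
Because errors are independent across components, Cov(Tᵢ,Tⱼ) = Cov(Xᵢ,Xⱼ); the off-diagonal part of the true-score variance is the same as above.
True-score variance = [21.4²·0.96 + 2²·18.3²·0.84] + 469.944 = 1564.87 + 469.944 = 2034.82.
Reliability = 2034.82 / 2267.46 = 0.897.

0.897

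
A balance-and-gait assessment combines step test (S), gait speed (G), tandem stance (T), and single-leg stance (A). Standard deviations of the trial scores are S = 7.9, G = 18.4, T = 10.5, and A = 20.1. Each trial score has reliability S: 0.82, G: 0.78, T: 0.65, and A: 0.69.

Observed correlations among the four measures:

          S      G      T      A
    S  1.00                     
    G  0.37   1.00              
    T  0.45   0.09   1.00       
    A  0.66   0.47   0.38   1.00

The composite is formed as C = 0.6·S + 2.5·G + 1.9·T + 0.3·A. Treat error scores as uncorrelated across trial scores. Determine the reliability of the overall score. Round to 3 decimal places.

0.816

Var(C) = 0.6²·7.9² + 2.5²·18.4² + 1.9²·10.5² + 0.3²·20.1² + 2·[1.5·7.9·18.4·0.37 + 1.14·7.9·10.5·0.45 + 0.18·7.9·20.1·0.66 + 4.75·18.4·10.5·0.09 + 0.75·18.4·20.1·0.47 + 0.57·10.5·20.1·0.38] = 2572.83 + 801.535 = 3374.37.
Under uncorrelated errors the observed covariances equal the true-score covariances, so only the own-variance terms attenuate.
True-score variance = [0.6²·7.9²·0.82 + 2.5²·18.4²·0.78 + 1.9²·10.5²·0.65 + 0.3²·20.1²·0.69] + 801.535 = 1952.69 + 801.535 = 2754.23.
Reliability = 2754.23 / 3374.37 = 0.816.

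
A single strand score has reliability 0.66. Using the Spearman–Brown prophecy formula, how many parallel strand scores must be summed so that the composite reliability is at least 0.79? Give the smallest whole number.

k ≥ ρ*(1−ρ₁)/(ρ₁(1−ρ*)) = 0.79·0.34 / (0.66·0.21) = 1.938.
Smallest integer k = 2.

2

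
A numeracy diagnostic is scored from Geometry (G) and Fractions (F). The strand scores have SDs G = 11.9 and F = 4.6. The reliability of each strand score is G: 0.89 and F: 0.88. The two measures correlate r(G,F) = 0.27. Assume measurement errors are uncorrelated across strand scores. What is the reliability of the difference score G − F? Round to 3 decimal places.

Var(G−F) = 11.9² + 4.6² − 2·11.9·4.6·0.27 = 162.77 − 29.5596 = 133.21.
With uncorrelated errors the cross-covariances are all true-score covariance, so they carry over unchanged; only the diagonal terms shrink to ρᵢσᵢ².
True-score variance = [11.9²·0.89 + 4.6²·0.88] − 29.5596 = 144.654 − 29.5596 = 115.094.
Reliability = 115.094 / 133.21 = 0.864.

0.864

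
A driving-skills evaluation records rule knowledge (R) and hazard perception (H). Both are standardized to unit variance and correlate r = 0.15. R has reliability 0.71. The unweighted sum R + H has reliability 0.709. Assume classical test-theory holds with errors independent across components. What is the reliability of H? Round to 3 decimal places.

Var(R+H) = 2 + 2·0.15 = 2.300.
True-score variance = ρ_R + ρ_H + 2·0.15, so 0.709 = (0.71 + ρ_H + 0.30) / 2.300.
ρ_H = 0.709·2.300 − 0.71 − 0.30 = 0.621.

0.621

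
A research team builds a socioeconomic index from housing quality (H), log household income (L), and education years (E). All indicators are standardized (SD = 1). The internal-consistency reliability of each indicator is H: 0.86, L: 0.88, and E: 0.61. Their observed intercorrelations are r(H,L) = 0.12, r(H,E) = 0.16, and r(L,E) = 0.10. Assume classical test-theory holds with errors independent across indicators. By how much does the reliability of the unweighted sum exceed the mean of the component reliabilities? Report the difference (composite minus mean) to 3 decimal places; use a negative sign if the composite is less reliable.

0.044

Var(sum) = 3 + 0.76 = 3.76; true-score variance = 2.35 + 0.76 = 3.11; composite reliability = 0.8271.
Mean component reliability = 0.7833.
Difference = 0.8271 − 0.7833 = 0.044.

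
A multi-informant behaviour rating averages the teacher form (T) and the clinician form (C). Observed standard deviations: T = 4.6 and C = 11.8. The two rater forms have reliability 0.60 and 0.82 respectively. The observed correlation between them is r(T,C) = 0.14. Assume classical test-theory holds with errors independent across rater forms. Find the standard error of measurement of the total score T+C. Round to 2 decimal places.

5.79

Var(total) = 160.4 + 15.1984 = 175.598.
True-score variance = 126.873 + 15.1984 = 142.071, so reliability = 0.8091.
Error variance = 175.598 − 142.071 = 33.5272; SEM = √33.5272 = 5.79.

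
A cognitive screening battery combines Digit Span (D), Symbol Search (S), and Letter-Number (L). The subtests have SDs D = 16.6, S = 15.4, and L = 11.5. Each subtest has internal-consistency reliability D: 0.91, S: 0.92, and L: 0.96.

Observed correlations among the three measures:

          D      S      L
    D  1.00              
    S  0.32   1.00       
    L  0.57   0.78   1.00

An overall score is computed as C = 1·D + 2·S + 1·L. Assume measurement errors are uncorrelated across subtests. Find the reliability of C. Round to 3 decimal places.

Var(C) = 16.6² + 2²·15.4² + 11.5² + 2·[2·16.6·15.4·0.32 + 16.6·11.5·0.57 + 2·15.4·11.5·0.78] = 1356.45 + 1097.4 = 2453.85.
With uncorrelated errors the cross-covariances are all true-score covariance, so they carry over unchanged; only the diagonal terms shrink to ρᵢσᵢ².
True-score variance = [16.6²·0.91 + 2²·15.4²·0.92 + 11.5²·0.96] + 1097.4 = 1250.47 + 1097.4 = 2347.87.
Reliability = 2347.87 / 2453.85 = 0.957.

0.957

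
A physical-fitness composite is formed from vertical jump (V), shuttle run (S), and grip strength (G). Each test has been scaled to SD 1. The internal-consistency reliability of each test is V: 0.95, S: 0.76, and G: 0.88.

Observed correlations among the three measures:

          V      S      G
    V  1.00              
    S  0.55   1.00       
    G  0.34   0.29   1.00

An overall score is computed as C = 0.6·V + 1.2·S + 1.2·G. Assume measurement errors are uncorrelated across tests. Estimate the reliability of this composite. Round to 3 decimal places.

Var(C) = 0.6² + 1.2² + 1.2² + 2·[0.72·0.55 + 0.72·0.34 + 1.44·0.29] = 3.24 + 2.1168 = 5.3568.
Because errors are independent across components, Cov(Tᵢ,Tⱼ) = Cov(Xᵢ,Xⱼ); the off-diagonal part of the true-score variance is the same as above.
True-score variance = [0.6²·0.95 + 1.2²·0.76 + 1.2²·0.88] + 2.1168 = 2.7036 + 2.1168 = 4.8204.
Reliability = 4.8204 / 5.3568 = 0.900.

0.900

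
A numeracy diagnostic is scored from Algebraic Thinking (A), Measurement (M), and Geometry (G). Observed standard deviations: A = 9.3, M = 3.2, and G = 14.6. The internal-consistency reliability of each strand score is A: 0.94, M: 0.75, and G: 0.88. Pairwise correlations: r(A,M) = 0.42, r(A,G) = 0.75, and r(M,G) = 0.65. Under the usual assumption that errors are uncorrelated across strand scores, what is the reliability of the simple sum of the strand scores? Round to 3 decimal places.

0.944

Var(A+M+G) = 9.3² + 3.2² + 14.6² + 2·[9.3·3.2·0.42 + 9.3·14.6·0.75 + 3.2·14.6·0.65] = 309.89 + 289.404 = 599.294.
Under uncorrelated errors the observed covariances equal the true-score covariances, so only the own-variance terms attenuate.
True-score variance = [9.3²·0.94 + 3.2²·0.75 + 14.6²·0.88] + 289.404 = 276.561 + 289.404 = 565.966.
Reliability = 565.966 / 599.294 = 0.944.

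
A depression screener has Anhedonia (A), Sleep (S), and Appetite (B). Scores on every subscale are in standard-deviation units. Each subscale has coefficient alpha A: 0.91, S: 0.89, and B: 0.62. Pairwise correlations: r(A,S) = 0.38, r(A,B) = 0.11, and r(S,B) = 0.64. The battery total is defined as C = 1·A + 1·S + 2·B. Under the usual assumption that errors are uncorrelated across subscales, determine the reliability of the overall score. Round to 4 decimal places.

Var(C) = 1 + 1 + 2² + 2·[0.38 + 2·0.11 + 2·0.64] = 6 + 3.76 = 9.76.
Because errors are independent across components, Cov(Tᵢ,Tⱼ) = Cov(Xᵢ,Xⱼ); the off-diagonal part of the true-score variance is the same as above.
True-score variance = [0.91 + 0.89 + 2²·0.62] + 3.76 = 4.28 + 3.76 = 8.04.
Reliability = 8.04 / 9.76 = 0.8238.

0.8238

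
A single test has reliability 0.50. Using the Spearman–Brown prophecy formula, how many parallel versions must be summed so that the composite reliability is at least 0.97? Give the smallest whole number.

33

k ≥ ρ*(1−ρ₁)/(ρ₁(1−ρ*)) = 0.97·0.50 / (0.50·0.03) = 32.333.
Smallest integer k = 33.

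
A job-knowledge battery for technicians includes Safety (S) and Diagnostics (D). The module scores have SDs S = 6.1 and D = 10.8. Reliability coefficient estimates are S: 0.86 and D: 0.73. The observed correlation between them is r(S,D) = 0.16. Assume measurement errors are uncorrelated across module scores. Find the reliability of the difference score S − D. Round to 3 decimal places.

0.724

Var(S−D) = 6.1² + 10.8² − 2·6.1·10.8·0.16 = 153.85 − 21.0816 = 132.768.
Under uncorrelated errors the observed covariances equal the true-score covariances, so only the own-variance terms attenuate.
True-score variance = [6.1²·0.86 + 10.8²·0.73] − 21.0816 = 117.148 − 21.0816 = 96.0662.
Reliability = 96.0662 / 132.768 = 0.724.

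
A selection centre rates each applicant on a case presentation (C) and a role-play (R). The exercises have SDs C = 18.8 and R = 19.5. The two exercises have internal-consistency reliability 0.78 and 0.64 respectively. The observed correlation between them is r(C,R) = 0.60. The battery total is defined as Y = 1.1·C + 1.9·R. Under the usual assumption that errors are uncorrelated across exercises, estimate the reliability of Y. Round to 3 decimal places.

Var(Y) = 1.1²·18.8² + 1.9²·19.5² + 2·[2.09·18.8·19.5·0.60] = 1800.36 + 919.433 = 2719.8.
Under uncorrelated errors the observed covariances equal the true-score covariances, so only the own-variance terms attenuate.
True-score variance = [1.1²·18.8²·0.78 + 1.9²·19.5²·0.64] + 919.433 = 1212.11 + 919.433 = 2131.54.
Reliability = 2131.54 / 2719.8 = 0.784.

0.784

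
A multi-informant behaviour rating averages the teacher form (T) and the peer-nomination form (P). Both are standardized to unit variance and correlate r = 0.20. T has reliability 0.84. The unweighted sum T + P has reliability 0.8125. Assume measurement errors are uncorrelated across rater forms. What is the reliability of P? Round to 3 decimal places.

0.710

Var(T+P) = 2 + 2·0.20 = 2.400.
True-score variance = ρ_T + ρ_P + 2·0.20, so 0.8125 = (0.84 + ρ_P + 0.40) / 2.400.
ρ_P = 0.8125·2.400 − 0.84 − 0.40 = 0.710.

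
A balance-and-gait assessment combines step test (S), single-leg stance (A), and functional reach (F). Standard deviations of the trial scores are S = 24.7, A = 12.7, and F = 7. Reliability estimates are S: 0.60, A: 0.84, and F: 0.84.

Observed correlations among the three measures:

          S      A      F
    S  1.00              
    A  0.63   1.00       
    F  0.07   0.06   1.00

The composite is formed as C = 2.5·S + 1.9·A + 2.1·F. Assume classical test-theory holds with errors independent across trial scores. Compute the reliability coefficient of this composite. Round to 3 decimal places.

0.752

Var(C) = 2.5²·24.7² + 1.9²·12.7² + 2.1²·7² + 2·[4.75·24.7·12.7·0.63 + 5.25·24.7·7·0.07 + 3.99·12.7·7·0.06] = 4611.41 + 2047.08 = 6658.49.
With uncorrelated errors the cross-covariances are all true-score covariance, so they carry over unchanged; only the diagonal terms shrink to ρᵢσᵢ².
True-score variance = [2.5²·24.7²·0.60 + 1.9²·12.7²·0.84 + 2.1²·7²·0.84] + 2047.08 = 2958.45 + 2047.08 = 5005.53.
Reliability = 5005.53 / 6658.49 = 0.752.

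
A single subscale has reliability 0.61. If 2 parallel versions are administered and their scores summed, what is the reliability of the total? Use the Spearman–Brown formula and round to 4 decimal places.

0.7578

ρ_k = kρ / (1 + (k−1)ρ) = 2·0.61 / (1 + 1·0.61) = 1.220 / 1.610 = 0.7578.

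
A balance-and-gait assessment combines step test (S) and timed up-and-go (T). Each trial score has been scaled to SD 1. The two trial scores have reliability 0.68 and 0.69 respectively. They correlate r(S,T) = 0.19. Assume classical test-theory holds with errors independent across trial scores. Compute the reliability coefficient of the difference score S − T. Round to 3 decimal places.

Var(S−T) = 1 + 1 − 2·0.19 = 2 − 0.38 = 1.62.
With uncorrelated errors the cross-covariances are all true-score covariance, so they carry over unchanged; only the diagonal terms shrink to ρᵢσᵢ².
True-score variance = [0.68 + 0.69] − 0.38 = 1.37 − 0.38 = 0.99.
Reliability = 0.99 / 1.62 = 0.611.

0.611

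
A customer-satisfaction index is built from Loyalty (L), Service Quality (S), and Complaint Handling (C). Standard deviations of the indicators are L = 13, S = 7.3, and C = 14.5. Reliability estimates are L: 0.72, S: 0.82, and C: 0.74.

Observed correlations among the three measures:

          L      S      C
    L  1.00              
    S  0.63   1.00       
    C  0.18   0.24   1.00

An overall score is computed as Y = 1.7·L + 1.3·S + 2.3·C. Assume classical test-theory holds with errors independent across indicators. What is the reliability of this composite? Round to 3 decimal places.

0.814

Var(Y) = 1.7²·13² + 1.3²·7.3² + 2.3²·14.5² + 2·[2.21·13·7.3·0.63 + 3.91·13·14.5·0.18 + 2.99·7.3·14.5·0.24] = 1690.69 + 681.507 = 2372.2.
Under uncorrelated errors the observed covariances equal the true-score covariances, so only the own-variance terms attenuate.
True-score variance = [1.7²·13²·0.72 + 1.3²·7.3²·0.82 + 2.3²·14.5²·0.74] + 681.507 = 1248.55 + 681.507 = 1930.06.
Reliability = 1930.06 / 2372.2 = 0.814.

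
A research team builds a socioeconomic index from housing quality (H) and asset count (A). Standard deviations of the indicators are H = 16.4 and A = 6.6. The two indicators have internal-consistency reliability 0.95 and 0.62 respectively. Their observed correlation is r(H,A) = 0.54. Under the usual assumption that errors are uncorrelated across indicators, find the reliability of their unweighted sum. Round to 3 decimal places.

0.930

Var(H+A) = 16.4² + 6.6² + 2·[16.4·6.6·0.54] = 312.52 + 116.899 = 429.419.
With uncorrelated errors the cross-covariances are all true-score covariance, so they carry over unchanged; only the diagonal terms shrink to ρᵢσᵢ².
True-score variance = [16.4²·0.95 + 6.6²·0.62] + 116.899 = 282.519 + 116.899 = 399.418.
Reliability = 399.418 / 429.419 = 0.930.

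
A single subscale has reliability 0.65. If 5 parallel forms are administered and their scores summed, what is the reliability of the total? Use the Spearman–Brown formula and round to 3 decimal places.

ρ_k = kρ / (1 + (k−1)ρ) = 5·0.65 / (1 + 4·0.65) = 3.250 / 3.600 = 0.903.

0.903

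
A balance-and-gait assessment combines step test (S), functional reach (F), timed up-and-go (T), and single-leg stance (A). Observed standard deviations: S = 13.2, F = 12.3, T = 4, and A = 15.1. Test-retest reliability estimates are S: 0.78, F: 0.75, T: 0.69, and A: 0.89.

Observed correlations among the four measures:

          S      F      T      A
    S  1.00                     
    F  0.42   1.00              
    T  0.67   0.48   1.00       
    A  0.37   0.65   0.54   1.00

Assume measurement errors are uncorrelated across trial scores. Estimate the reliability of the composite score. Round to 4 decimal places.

Var(S+F+T+A) = 13.2² + 12.3² + 4² + 15.1² + 2·[13.2·12.3·0.42 + 13.2·4·0.67 + 13.2·15.1·0.37 + 12.3·4·0.48 + 12.3·15.1·0.65 + 4·15.1·0.54] = 569.54 + 708.544 = 1278.08.
Under uncorrelated errors the observed covariances equal the true-score covariances, so only the own-variance terms attenuate.
True-score variance = [13.2²·0.78 + 12.3²·0.75 + 4²·0.69 + 15.1²·0.89] + 708.544 = 463.344 + 708.544 = 1171.89.
Reliability = 1171.89 / 1278.08 = 0.9169.

0.9169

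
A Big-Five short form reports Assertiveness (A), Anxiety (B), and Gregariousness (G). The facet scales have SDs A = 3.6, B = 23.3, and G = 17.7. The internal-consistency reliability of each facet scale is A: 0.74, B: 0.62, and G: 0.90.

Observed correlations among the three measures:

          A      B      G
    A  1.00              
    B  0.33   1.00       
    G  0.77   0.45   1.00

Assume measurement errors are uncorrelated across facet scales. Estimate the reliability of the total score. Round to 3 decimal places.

0.827

Var(A+B+G) = 3.6² + 23.3² + 17.7² + 2·[3.6·23.3·0.33 + 3.6·17.7·0.77 + 23.3·17.7·0.45] = 869.14 + 524.659 = 1393.8.
Because errors are independent across components, Cov(Tᵢ,Tⱼ) = Cov(Xᵢ,Xⱼ); the off-diagonal part of the true-score variance is the same as above.
True-score variance = [3.6²·0.74 + 23.3²·0.62 + 17.7²·0.90] + 524.659 = 628.143 + 524.659 = 1152.8.
Reliability = 1152.8 / 1393.8 = 0.827.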